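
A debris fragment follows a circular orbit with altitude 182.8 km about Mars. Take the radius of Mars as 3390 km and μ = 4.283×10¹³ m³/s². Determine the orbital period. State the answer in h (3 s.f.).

r = 3390 + 182.8 = 3572.8 km = 3.5728×10⁶ m.
Kepler's third law: T = 2π√(r³/μ) = 2π√((3.573×10⁶)³ / 4.283×10¹³).
r³/μ = 1.065×10⁶ s², so T = 2π × 1.032×10³ = 6.484×10³ s.
Converting: 6.484×10³ s ÷ 3600 = 1.801 h.

T ≈ 1.80 h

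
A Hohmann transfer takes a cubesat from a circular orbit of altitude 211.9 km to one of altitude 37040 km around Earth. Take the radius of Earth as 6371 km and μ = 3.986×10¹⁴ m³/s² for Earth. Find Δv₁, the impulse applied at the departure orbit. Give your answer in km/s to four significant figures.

Δv ≈ 2.473 km/s

r₁ = 6371 + 211.9 = 6582.9 km = 6.5829×10⁶ m.
r₂ = 6371 + 37040 = 43411 km = 4.3411×10⁷ m.
Transfer ellipse a_t = (r₁ + r₂)/2 = 2.500×10⁷ m.
At r₁: circular v_c1 = √(μ/r₁) = 7781 m/s; transfer-perigee v_p = √[μ(2/r₁ − 1/a_t)] = 10250 m/s.
Δv₁ = v_p − v_c1 = 2473 m/s.
= 2.473 km/s.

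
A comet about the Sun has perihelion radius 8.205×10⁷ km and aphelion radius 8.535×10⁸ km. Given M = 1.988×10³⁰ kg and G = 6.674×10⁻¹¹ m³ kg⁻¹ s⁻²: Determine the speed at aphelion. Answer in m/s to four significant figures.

μ = GM = 6.674×10⁻¹¹ × 1.988×10³⁰ = 1.327×10²⁰ m³/s².
Semi-major axis a = (r_p + r_a)/2 = 4.6778×10⁸ km = 4.678×10¹¹ m.
Vis-viva: v² = μ(2/r − 1/a) = 1.327×10²⁰ × (2.343×10⁻¹² − 2.138×10⁻¹²) = 2.727×10⁷ m²/s².
v = 5222 m/s.

v ≈ 5222 m/s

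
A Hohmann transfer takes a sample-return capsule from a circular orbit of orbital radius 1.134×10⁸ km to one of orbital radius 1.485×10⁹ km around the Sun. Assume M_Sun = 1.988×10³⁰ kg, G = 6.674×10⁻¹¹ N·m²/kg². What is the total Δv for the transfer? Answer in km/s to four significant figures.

μ = GM = 6.674×10⁻¹¹ × 1.988×10³⁰ = 1.327×10²⁰ m³/s².
r₁ = 1.134×10⁸ km = 1.134×10¹¹ m.
r₂ = 1.485×10⁹ km = 1.485×10¹² m.
Transfer ellipse a_t = (r₁ + r₂)/2 = 7.992×10¹¹ m.
At r₁: circular v_c1 = √(μ/r₁) = 34210 m/s; transfer-perihelion v_p = √[μ(2/r₁ − 1/a_t)] = 46630 m/s.
Δv₁ = v_p − v_c1 = 12420 m/s.
At r₂: circular v_c2 = √(μ/r₂) = 9452 m/s; transfer-aphelion v_a = √[μ(2/r₂ − 1/a_t)] = 3561 m/s.
Δv₂ = v_c2 − v_a = 5892 m/s.
Total Δv = Δv₁ + Δv₂ = 18310 m/s = 18.31 km/s.

Δv_total ≈ 18.31 km/s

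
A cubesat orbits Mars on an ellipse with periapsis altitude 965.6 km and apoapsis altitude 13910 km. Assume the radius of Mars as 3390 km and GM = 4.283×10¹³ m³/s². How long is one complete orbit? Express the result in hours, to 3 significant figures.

r_p = 3390 + 965.6 = 4355.6 km = 4.3556×10⁶ m.
r_a = 3390 + 13910 = 17300 km = 1.7300×10⁷ m.
Semi-major axis a = (r_p + r_a)/2 = (4355.6 + 17300)/2 = 10828 km = 1.083×10⁷ m.
By Kepler's third law T = 2π√(a³/μ) = 2π × 5.444×10³ = 3.421×10⁴ s.
= 9.502 hours.

T ≈ 9.50 hours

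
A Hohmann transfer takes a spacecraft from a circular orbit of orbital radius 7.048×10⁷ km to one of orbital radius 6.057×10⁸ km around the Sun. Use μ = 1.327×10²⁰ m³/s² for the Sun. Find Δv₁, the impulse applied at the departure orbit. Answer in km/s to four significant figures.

Δv ≈ 14.69 km/s

r₁ = 7.048×10⁷ km = 7.048×10¹⁰ m.
r₂ = 6.057×10⁸ km = 6.057×10¹¹ m.
Transfer ellipse a_t = (r₁ + r₂)/2 = 3.381×10¹¹ m.
At r₁: circular v_c1 = √(μ/r₁) = 43390 m/s; transfer-perihelion v_p = √[μ(2/r₁ − 1/a_t)] = 58080 m/s.
Δv₁ = v_p − v_c1 = 14690 m/s.
= 14.69 km/s.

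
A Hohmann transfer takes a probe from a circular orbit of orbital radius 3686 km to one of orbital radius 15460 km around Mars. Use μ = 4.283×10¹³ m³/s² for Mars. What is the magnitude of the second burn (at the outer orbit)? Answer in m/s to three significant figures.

Δv ≈ 632 m/s

r₁ = 3686 km = 3.686×10⁶ m.
r₂ = 15460 km = 1.546×10⁷ m.
Transfer ellipse a_t = (r₁ + r₂)/2 = 9.573×10⁶ m.
At r₁: circular v_c1 = √(μ/r₁) = 3409 m/s; transfer-periapsis v_p = √[μ(2/r₁ − 1/a_t)] = 4332 m/s.
At r₂: circular v_c2 = √(μ/r₂) = 1664 m/s; transfer-apoapsis v_a = √[μ(2/r₂ − 1/a_t)] = 1033 m/s.
Δv₂ = v_c2 − v_a = 631.6 m/s.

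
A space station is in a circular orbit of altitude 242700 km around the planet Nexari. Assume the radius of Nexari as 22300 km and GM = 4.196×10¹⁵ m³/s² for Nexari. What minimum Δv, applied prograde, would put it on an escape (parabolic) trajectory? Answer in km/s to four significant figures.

Δv ≈ 1.648 km/s

r = 22300 + 242700 = 265000 km = 2.6500×10⁸ m.
Circular speed v_c = √(μ/r) = 3979 m/s.
Escape speed v_esc = √(2μ/r) = √2 × v_c = 5627 m/s.
Δv = v_esc − v_c = 1648 m/s = 1.648 km/s.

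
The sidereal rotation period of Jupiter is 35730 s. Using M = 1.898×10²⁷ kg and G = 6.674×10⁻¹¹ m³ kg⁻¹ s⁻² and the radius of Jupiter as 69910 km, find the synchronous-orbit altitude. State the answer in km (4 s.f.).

h_sync ≈ 90090 km

μ = GM = 6.674×10⁻¹¹ × 1.898×10²⁷ = 1.267×10¹⁷ m³/s².
A synchronous orbit has period T, so by Kepler's third law a = (μT²/4π²)^(1/3).
μT²/4π² = 1.267×10¹⁷ × (3.573×10⁴)² / 39.48 = 4.096×10²⁴ m³.
a = 1.600×10⁸ m = 1.6000×10⁵ km.
Altitude h = a − R = 1.6000×10⁵ − 69910 = 90094 km.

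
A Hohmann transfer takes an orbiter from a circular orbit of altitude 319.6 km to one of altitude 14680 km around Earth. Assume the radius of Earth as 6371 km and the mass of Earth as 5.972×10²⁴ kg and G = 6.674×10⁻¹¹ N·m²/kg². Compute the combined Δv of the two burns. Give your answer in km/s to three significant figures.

μ = GM = 6.674×10⁻¹¹ × 5.972×10²⁴ = 3.986×10¹⁴ m³/s².
r₁ = 6371 + 319.6 = 6690.6 km = 6.6906×10⁶ m.
r₂ = 6371 + 14680 = 21051 km = 2.1051×10⁷ m.
Transfer ellipse a_t = (r₁ + r₂)/2 = 1.387×10⁷ m.
At r₁: circular v_c1 = √(μ/r₁) = 7718 m/s; transfer-perigee v_p = √[μ(2/r₁ − 1/a_t)] = 9508 m/s.
Δv₁ = v_p − v_c1 = 1790 m/s.
At r₂: circular v_c2 = √(μ/r₂) = 4351 m/s; transfer-apogee v_a = √[μ(2/r₂ − 1/a_t)] = 3022 m/s.
Δv₂ = v_c2 − v_a = 1329 m/s.
Total Δv = Δv₁ + Δv₂ = 3119 m/s = 3.119 km/s.

Δv_total ≈ 3.12 km/s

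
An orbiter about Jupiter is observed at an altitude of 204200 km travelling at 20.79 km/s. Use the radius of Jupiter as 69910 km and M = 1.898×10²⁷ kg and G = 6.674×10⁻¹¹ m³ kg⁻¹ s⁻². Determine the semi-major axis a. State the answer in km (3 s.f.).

μ = GM = 6.674×10⁻¹¹ × 1.898×10²⁷ = 1.267×10¹⁷ m³/s².
r = 69910 + 204200 = 2.7411×10⁵ km = 2.741×10⁸ m.
Vis-viva rearranged: 1/a = 2/r − v²/μ = 7.296×10⁻⁹ − 3.412×10⁻⁹ = 3.884×10⁻⁹ m⁻¹.
a = 2.575×10⁸ m = 2.5745×10⁵ km.

a ≈ 2.57×10⁵ km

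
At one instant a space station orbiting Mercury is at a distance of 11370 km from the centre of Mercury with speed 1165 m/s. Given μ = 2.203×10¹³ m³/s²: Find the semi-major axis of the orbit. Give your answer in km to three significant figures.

a ≈ 8750 km

r = 1.137×10⁷ m.
Specific orbital energy ε = v²/2 − μ/r = (1165)²/2 − 2.203×10¹³/1.137×10⁷ = -1.259×10⁶ J/kg.
Since ε = −μ/(2a), a = −μ/(2ε) = 8.749×10⁶ m = 8749.4 km.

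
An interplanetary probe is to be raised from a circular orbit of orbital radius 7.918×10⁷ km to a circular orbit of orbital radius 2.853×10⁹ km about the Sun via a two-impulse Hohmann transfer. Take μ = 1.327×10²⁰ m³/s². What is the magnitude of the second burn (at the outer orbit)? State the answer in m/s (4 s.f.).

Δv ≈ 5235 m/s

r₁ = 7.918×10⁷ km = 7.918×10¹⁰ m.
r₂ = 2.853×10⁹ km = 2.853×10¹² m.
Transfer ellipse a_t = (r₁ + r₂)/2 = 1.466×10¹² m.
At r₁: circular v_c1 = √(μ/r₁) = 40940 m/s; transfer-perihelion v_p = √[μ(2/r₁ − 1/a_t)] = 57110 m/s.
At r₂: circular v_c2 = √(μ/r₂) = 6820 m/s; transfer-aphelion v_a = √[μ(2/r₂ − 1/a_t)] = 1585 m/s.
Δv₂ = v_c2 − v_a = 5235 m/s.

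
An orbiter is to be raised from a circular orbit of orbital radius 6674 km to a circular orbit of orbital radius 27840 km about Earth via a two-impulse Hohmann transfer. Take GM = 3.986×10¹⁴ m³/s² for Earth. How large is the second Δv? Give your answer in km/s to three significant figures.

r₁ = 6674 km = 6.674×10⁶ m.
r₂ = 27840 km = 2.784×10⁷ m.
Transfer ellipse a_t = (r₁ + r₂)/2 = 1.726×10⁷ m.
At r₁: circular v_c1 = √(μ/r₁) = 7728 m/s; transfer-perigee v_p = √[μ(2/r₁ − 1/a_t)] = 9816 m/s.
At r₂: circular v_c2 = √(μ/r₂) = 3784 m/s; transfer-apogee v_a = √[μ(2/r₂ − 1/a_t)] = 2353 m/s.
Δv₂ = v_c2 − v_a = 1431 m/s.
= 1.431 km/s.

Δv ≈ 1.43 km/s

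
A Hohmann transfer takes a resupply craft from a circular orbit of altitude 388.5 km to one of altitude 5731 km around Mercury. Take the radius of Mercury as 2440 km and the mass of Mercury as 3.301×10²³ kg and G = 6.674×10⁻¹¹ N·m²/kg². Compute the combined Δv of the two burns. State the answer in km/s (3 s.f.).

μ = GM = 6.674×10⁻¹¹ × 3.301×10²³ = 2.203×10¹³ m³/s².
r₁ = 2440 + 388.5 = 2828.5 km = 2.8285×10⁶ m.
r₂ = 2440 + 5731 = 8171.0 km = 8.1710×10⁶ m.
Transfer ellipse a_t = (r₁ + r₂)/2 = 5.500×10⁶ m.
At r₁: circular v_c1 = √(μ/r₁) = 2791 m/s; transfer-periherm v_p = √[μ(2/r₁ − 1/a_t)] = 3402 m/s.
Δv₁ = v_p − v_c1 = 610.9 m/s.
At r₂: circular v_c2 = √(μ/r₂) = 1642 m/s; transfer-apoherm v_a = √[μ(2/r₂ − 1/a_t)] = 1178 m/s.
Δv₂ = v_c2 − v_a = 464.5 m/s.
Total Δv = Δv₁ + Δv₂ = 1075 m/s = 1.075 km/s.

Δv_total ≈ 1.08 km/s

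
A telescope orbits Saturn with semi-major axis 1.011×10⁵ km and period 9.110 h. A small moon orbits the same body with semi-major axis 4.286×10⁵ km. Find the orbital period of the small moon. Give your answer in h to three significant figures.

T₂ ≈ 79.5 h

Kepler's third law: T² ∝ a³, so T₂ = T₁ (a₂/a₁)^(3/2).
a₂/a₁ = 4.239, (a₂/a₁)^(3/2) = 8.729.
T₂ = 9.110 × 8.729 = 79.52 h.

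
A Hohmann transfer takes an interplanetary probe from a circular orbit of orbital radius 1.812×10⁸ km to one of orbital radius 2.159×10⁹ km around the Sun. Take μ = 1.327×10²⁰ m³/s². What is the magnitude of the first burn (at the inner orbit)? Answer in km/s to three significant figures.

Δv ≈ 9.70 km/s

r₁ = 1.812×10⁸ km = 1.812×10¹¹ m.
r₂ = 2.159×10⁹ km = 2.159×10¹² m.
Transfer ellipse a_t = (r₁ + r₂)/2 = 1.170×10¹² m.
At r₁: circular v_c1 = √(μ/r₁) = 27060 m/s; transfer-perihelion v_p = √[μ(2/r₁ − 1/a_t)] = 36760 m/s.
Δv₁ = v_p − v_c1 = 9698 m/s.
= 9.698 km/s.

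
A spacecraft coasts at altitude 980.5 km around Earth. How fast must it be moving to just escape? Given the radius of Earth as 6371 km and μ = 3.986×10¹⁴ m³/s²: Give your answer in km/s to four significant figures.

v_esc ≈ 10.41 km/s

r = 6371 + 980.5 = 7351.5 km = 7.3515×10⁶ m.
Escape speed v_esc = √(2μ/r) = √(2 × 3.986×10¹⁴ / 7.352×10⁶) = √(1.084×10⁸) = 10410 m/s.
= 10.41 km/s.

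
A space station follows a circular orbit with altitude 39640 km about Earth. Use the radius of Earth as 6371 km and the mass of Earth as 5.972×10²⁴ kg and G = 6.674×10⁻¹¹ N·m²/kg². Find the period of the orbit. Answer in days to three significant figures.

μ = GM = 6.674×10⁻¹¹ × 5.972×10²⁴ = 3.986×10¹⁴ m³/s².
r = 6371 + 39640 = 46011 km = 4.6011×10⁷ m.
Kepler's third law: T = 2π√(r³/μ) = 2π√((4.601×10⁷)³ / 3.986×10¹⁴).
r³/μ = 2.444×10⁸ s², so T = 2π × 1.563×10⁴ = 9.822×10⁴ s.
Converting: 9.822×10⁴ s ÷ 86400 = 1.137 days.

T ≈ 1.14 days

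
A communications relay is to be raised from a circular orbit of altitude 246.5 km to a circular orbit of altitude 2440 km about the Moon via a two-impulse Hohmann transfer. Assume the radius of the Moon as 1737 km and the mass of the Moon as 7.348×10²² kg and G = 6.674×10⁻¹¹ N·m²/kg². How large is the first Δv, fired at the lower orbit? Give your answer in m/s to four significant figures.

μ = GM = 6.674×10⁻¹¹ × 7.348×10²² = 4.904×10¹² m³/s².
r₁ = 1737 + 246.5 = 1983.5 km = 1.9835×10⁶ m.
r₂ = 1737 + 2440 = 4177.0 km = 4.1770×10⁶ m.
Transfer ellipse a_t = (r₁ + r₂)/2 = 3.080×10⁶ m.
At r₁: circular v_c1 = √(μ/r₁) = 1572 m/s; transfer-perilune v_p = √[μ(2/r₁ − 1/a_t)] = 1831 m/s.
Δv₁ = v_p − v_c1 = 258.7 m/s.

Δv ≈ 258.7 m/s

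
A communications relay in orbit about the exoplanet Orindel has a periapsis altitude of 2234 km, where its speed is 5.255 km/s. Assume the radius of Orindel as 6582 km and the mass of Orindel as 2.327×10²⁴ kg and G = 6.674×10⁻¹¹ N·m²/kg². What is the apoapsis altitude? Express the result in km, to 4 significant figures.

μ = GM = 6.674×10⁻¹¹ × 2.327×10²⁴ = 1.553×10¹⁴ m³/s².
r_p = 6582 + 2234 = 8816.0 km = 8.816×10⁶ m.
Specific energy ε = v²/2 − μ/r = -3.809×10⁶ J/kg, so a = −μ/(2ε) = 2.039×10⁷ m.
The apsides satisfy r_p + r_a = 2a, so the apoapsis radius is 2a − r_p = 3.196×10⁷ m = 31961 km.
Apoapsis altitude = 31961 − 6582 = 25379 km.

apoapsis altitude ≈ 25380 km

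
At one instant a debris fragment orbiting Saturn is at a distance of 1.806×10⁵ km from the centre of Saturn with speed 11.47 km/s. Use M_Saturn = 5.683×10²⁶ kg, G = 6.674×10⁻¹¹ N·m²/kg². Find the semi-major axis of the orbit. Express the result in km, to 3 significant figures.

μ = GM = 6.674×10⁻¹¹ × 5.683×10²⁶ = 3.793×10¹⁶ m³/s².
r = 1.806×10⁸ m.
Vis-viva rearranged: 1/a = 2/r − v²/μ = 1.107×10⁻⁸ − 3.469×10⁻⁹ = 7.606×10⁻⁹ m⁻¹.
a = 1.315×10⁸ m = 1.3148×10⁵ km.

a ≈ 1.31×10⁵ km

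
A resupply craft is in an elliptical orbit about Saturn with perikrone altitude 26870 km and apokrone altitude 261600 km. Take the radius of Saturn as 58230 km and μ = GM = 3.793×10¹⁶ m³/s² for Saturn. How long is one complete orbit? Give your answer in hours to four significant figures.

T ≈ 25.82 hours

r_p = 58230 + 26870 = 85100 km = 8.5100×10⁷ m.
r_a = 58230 + 261600 = 319830 km = 3.1983×10⁸ m.
Semi-major axis a = (r_p + r_a)/2 = (85100 + 3.1983×10⁵)/2 = 2.0246×10⁵ km = 2.025×10⁸ m.
By Kepler's third law T = 2π√(a³/μ) = 2π × 1.479×10⁴ = 9.294×10⁴ s.
= 25.82 hours.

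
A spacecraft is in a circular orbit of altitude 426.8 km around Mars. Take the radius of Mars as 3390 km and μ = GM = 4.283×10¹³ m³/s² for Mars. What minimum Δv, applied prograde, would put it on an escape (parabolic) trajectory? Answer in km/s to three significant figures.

r = 3390 + 426.8 = 3816.8 km = 3.8168×10⁶ m.
Circular speed v_c = √(μ/r) = 3350 m/s.
Escape speed v_esc = √(2μ/r) = √2 × v_c = 4737 m/s.
Δv = v_esc − v_c = 1388 m/s = 1.388 km/s.

Δv ≈ 1.39 km/s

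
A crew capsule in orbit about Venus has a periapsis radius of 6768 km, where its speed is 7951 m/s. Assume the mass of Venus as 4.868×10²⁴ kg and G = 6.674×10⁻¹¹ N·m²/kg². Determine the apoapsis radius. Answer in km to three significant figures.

μ = GM = 6.674×10⁻¹¹ × 4.868×10²⁴ = 3.249×10¹⁴ m³/s².
r_p = 6.768×10⁶ m.
Specific energy ε = v²/2 − μ/r = -1.639×10⁷ J/kg, so a = −μ/(2ε) = 9.908×10⁶ m.
The apsides satisfy r_p + r_a = 2a, so the apoapsis radius is 2a − r_p = 1.305×10⁷ m = 13049 km.

apoapsis radius ≈ 13000 km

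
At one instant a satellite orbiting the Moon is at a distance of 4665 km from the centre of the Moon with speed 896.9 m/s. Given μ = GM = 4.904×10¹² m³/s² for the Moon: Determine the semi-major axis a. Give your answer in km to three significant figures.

a ≈ 3780 km

r = 4.665×10⁶ m.
Vis-viva rearranged: 1/a = 2/r − v²/μ = 4.287×10⁻⁷ − 1.640×10⁻⁷ = 2.647×10⁻⁷ m⁻¹.
a = 3.778×10⁶ m = 3778.0 km.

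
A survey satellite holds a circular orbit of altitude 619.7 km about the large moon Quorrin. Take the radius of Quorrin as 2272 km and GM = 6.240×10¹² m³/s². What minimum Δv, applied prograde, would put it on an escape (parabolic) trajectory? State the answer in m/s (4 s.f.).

r = 2272 + 619.7 = 2891.7 km = 2.8917×10⁶ m.
Circular speed v_c = √(μ/r) = 1469 m/s.
Escape speed v_esc = √(2μ/r) = √2 × v_c = 2077 m/s.
Δv = v_esc − v_c = 608.5 m/s.

Δv ≈ 608.5 m/s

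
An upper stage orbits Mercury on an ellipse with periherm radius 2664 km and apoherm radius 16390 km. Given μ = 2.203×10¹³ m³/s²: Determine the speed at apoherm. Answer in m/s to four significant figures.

Semi-major axis a = (r_p + r_a)/2 = 9527.0 km = 9.527×10⁶ m.
Vis-viva: v² = μ(2/r − 1/a) = 2.203×10¹³ × (1.220×10⁻⁷ − 1.050×10⁻⁷) = 3.758×10⁵ m²/s².
v = 613.1 m/s.

v ≈ 613.1 m/s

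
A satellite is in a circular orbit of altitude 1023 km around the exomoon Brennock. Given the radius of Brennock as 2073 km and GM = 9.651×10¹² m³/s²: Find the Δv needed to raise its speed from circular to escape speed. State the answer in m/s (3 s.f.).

Δv ≈ 731 m/s

r = 2073 + 1023 = 3096.0 km = 3.0960×10⁶ m.
Circular speed v_c = √(μ/r) = 1766 m/s.
Escape speed v_esc = √(2μ/r) = √2 × v_c = 2497 m/s.
Δv = v_esc − v_c = 731.3 m/s.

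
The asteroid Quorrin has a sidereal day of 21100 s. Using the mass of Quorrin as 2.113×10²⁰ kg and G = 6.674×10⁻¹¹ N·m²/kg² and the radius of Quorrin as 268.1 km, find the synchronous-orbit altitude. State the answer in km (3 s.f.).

μ = GM = 6.674×10⁻¹¹ × 2.113×10²⁰ = 1.410×10¹⁰ m³/s².
A synchronous orbit has period T, so by Kepler's third law a = (μT²/4π²)^(1/3).
μT²/4π² = 1.410×10¹⁰ × (2.110×10⁴)² / 39.48 = 1.590×10¹⁷ m³.
a = 5.418×10⁵ m = 541.79 km.
Altitude h = a − R = 541.79 − 268.1 = 273.69 km.

h_sync ≈ 274 km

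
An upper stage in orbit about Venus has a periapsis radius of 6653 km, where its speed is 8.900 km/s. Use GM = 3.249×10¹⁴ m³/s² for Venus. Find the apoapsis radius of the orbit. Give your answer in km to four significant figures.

apoapsis radius ≈ 28550 km

r_p = 6.653×10⁶ m.
Specific energy ε = v²/2 − μ/r = -9.230×10⁶ J/kg, so a = −μ/(2ε) = 1.760×10⁷ m.
The apsides satisfy r_p + r_a = 2a, so the apoapsis radius is 2a − r_p = 2.855×10⁷ m = 28547 km.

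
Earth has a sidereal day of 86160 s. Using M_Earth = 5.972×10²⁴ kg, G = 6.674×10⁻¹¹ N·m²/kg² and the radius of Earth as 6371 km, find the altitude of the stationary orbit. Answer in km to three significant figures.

μ = GM = 6.674×10⁻¹¹ × 5.972×10²⁴ = 3.986×10¹⁴ m³/s².
A synchronous orbit has period T, so by Kepler's third law a = (μT²/4π²)^(1/3).
μT²/4π² = 3.986×10¹⁴ × (8.616×10⁴)² / 39.48 = 7.495×10²² m³.
a = 4.216×10⁷ m = 42162 km.
Altitude h = a − R = 42162 − 6371 = 35791 km.

h_sync ≈ 35800 km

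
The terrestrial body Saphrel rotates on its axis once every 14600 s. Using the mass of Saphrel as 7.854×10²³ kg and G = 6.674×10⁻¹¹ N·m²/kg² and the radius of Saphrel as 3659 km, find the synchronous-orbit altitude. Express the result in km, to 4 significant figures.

h_sync ≈ 2907 km

μ = GM = 6.674×10⁻¹¹ × 7.854×10²³ = 5.242×10¹³ m³/s².
A synchronous orbit has period T, so by Kepler's third law a = (μT²/4π²)^(1/3).
μT²/4π² = 5.242×10¹³ × (1.460×10⁴)² / 39.48 = 2.830×10²⁰ m³.
a = 6.566×10⁶ m = 6565.6 km.
Altitude h = a − R = 6565.6 − 3659 = 2906.6 km.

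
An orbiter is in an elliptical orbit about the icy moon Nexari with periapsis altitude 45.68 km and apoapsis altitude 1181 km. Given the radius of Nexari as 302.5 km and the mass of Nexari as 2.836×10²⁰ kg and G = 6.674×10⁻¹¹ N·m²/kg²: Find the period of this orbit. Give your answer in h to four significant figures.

T ≈ 11.12 h

μ = GM = 6.674×10⁻¹¹ × 2.836×10²⁰ = 1.893×10¹⁰ m³/s².
r_p = 302.5 + 45.68 = 348.18 km = 3.4818×10⁵ m.
r_a = 302.5 + 1181 = 1483.5 km = 1.4835×10⁶ m.
Semi-major axis a = (r_p + r_a)/2 = (348.18 + 1483.5)/2 = 915.84 km = 9.158×10⁵ m.
By Kepler's third law T = 2π√(a³/μ) = 2π × 6.371×10³ = 4.003×10⁴ s.
= 11.12 h.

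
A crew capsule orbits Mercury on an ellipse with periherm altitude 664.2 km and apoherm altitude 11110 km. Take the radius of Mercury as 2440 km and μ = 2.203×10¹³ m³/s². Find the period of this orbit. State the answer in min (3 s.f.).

r_p = 2440 + 664.2 = 3104.2 km = 3.1042×10⁶ m.
r_a = 2440 + 11110 = 13550 km = 1.3550×10⁷ m.
Semi-major axis a = (r_p + r_a)/2 = (3104.2 + 13550)/2 = 8327.1 km = 8.327×10⁶ m.
By Kepler's third law T = 2π√(a³/μ) = 2π × 5.120×10³ = 3.217×10⁴ s.
= 536.1 min.

T ≈ 536 min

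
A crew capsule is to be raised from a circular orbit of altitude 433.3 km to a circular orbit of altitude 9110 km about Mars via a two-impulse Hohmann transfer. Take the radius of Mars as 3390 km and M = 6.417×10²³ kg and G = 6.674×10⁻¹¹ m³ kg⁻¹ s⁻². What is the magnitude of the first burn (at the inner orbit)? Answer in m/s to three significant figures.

μ = GM = 6.674×10⁻¹¹ × 6.417×10²³ = 4.283×10¹³ m³/s².
r₁ = 3390 + 433.3 = 3823.3 km = 3.8233×10⁶ m.
r₂ = 3390 + 9110 = 12500 km = 1.2500×10⁷ m.
Transfer ellipse a_t = (r₁ + r₂)/2 = 8.162×10⁶ m.
At r₁: circular v_c1 = √(μ/r₁) = 3347 m/s; transfer-periapsis v_p = √[μ(2/r₁ − 1/a_t)] = 4142 m/s.
Δv₁ = v_p − v_c1 = 795.1 m/s.

Δv ≈ 795 m/s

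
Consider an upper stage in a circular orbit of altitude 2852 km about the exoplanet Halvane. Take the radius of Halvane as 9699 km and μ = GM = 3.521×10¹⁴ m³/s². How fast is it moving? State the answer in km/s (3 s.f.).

r = 9699 + 2852 = 12551 km = 1.2551×10⁷ m.
For a circular orbit v = √(μ/r) = √(3.521×10¹⁴ / 1.255×10⁷) = √(2.805×10⁷) = 5297 m/s.
That is 5.297 km/s.

v ≈ 5.30 km/s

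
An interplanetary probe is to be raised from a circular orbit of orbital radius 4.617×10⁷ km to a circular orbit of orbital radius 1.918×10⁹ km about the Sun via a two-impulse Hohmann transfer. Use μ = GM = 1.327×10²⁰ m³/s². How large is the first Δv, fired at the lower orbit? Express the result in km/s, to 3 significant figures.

Δv ≈ 21.3 km/s

r₁ = 4.617×10⁷ km = 4.617×10¹⁰ m.
r₂ = 1.918×10⁹ km = 1.918×10¹² m.
Transfer ellipse a_t = (r₁ + r₂)/2 = 9.821×10¹¹ m.
At r₁: circular v_c1 = √(μ/r₁) = 53610 m/s; transfer-perihelion v_p = √[μ(2/r₁ − 1/a_t)] = 74920 m/s.
Δv₁ = v_p − v_c1 = 21310 m/s.
= 21.31 km/s.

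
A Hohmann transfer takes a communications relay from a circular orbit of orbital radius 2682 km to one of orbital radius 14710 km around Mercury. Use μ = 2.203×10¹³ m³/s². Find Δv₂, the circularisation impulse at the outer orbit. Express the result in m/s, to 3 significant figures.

Δv ≈ 544 m/s

r₁ = 2682 km = 2.682×10⁶ m.
r₂ = 14710 km = 1.471×10⁷ m.
Transfer ellipse a_t = (r₁ + r₂)/2 = 8.696×10⁶ m.
At r₁: circular v_c1 = √(μ/r₁) = 2866 m/s; transfer-periherm v_p = √[μ(2/r₁ − 1/a_t)] = 3728 m/s.
At r₂: circular v_c2 = √(μ/r₂) = 1224 m/s; transfer-apoherm v_a = √[μ(2/r₂ − 1/a_t)] = 679.6 m/s.
Δv₂ = v_c2 − v_a = 544.1 m/s.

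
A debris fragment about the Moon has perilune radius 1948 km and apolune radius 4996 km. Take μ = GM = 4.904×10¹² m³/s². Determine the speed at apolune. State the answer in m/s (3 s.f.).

Semi-major axis a = (r_p + r_a)/2 = 3472.0 km = 3.472×10⁶ m.
Vis-viva: v² = μ(2/r − 1/a) = 4.904×10¹² × (4.003×10⁻⁷ − 2.880×10⁻⁷) = 5.507×10⁵ m²/s².
v = 742.1 m/s.

v ≈ 742 m/s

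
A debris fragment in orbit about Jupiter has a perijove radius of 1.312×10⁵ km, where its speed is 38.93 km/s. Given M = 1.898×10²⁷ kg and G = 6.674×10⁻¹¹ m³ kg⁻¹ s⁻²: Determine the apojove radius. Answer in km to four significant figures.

μ = GM = 6.674×10⁻¹¹ × 1.898×10²⁷ = 1.267×10¹⁷ m³/s².
r_p = 1.312×10⁸ m.
Specific energy ε = v²/2 − μ/r = -2.077×10⁸ J/kg, so a = −μ/(2ε) = 3.049×10⁸ m.
The apsides satisfy r_p + r_a = 2a, so the apojove radius is 2a − r_p = 4.786×10⁸ m = 4.7863×10⁵ km.

apojove radius ≈ 4.786×10⁵ km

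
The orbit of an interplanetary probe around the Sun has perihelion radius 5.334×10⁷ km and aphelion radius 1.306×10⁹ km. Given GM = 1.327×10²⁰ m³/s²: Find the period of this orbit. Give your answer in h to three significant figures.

Semi-major axis a = (r_p + r_a)/2 = (5.3340×10⁷ + 1.3060×10⁹)/2 = 6.7967×10⁸ km = 6.797×10¹¹ m.
By Kepler's third law T = 2π√(a³/μ) = 2π × 4.864×10⁷ = 3.056×10⁸ s.
= 84900 h.

T ≈ 84900 h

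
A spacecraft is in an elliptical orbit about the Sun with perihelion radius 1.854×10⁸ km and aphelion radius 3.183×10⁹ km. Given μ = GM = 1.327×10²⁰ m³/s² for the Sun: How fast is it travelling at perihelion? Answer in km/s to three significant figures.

v ≈ 36.8 km/s

Semi-major axis a = (r_p + r_a)/2 = 1.6842×10⁹ km = 1.684×10¹² m.
Vis-viva: v² = μ(2/r − 1/a) = 1.327×10²⁰ × (1.079×10⁻¹¹ − 5.938×10⁻¹³) = 1.353×10⁹ m²/s².
v = 36780 m/s = 36.78 km/s.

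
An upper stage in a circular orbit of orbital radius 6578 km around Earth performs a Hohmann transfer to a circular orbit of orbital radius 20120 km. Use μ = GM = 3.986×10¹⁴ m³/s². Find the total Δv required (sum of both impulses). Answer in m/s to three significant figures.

Δv_total ≈ 3100 m/s

r₁ = 6578 km = 6.578×10⁶ m.
r₂ = 20120 km = 2.012×10⁷ m.
Transfer ellipse a_t = (r₁ + r₂)/2 = 1.335×10⁷ m.
At r₁: circular v_c1 = √(μ/r₁) = 7784 m/s; transfer-perigee v_p = √[μ(2/r₁ − 1/a_t)] = 9557 m/s.
Δv₁ = v_p − v_c1 = 1772 m/s.
At r₂: circular v_c2 = √(μ/r₂) = 4451 m/s; transfer-apogee v_a = √[μ(2/r₂ − 1/a_t)] = 3124 m/s.
Δv₂ = v_c2 − v_a = 1326 m/s.
Total Δv = Δv₁ + Δv₂ = 3099 m/s.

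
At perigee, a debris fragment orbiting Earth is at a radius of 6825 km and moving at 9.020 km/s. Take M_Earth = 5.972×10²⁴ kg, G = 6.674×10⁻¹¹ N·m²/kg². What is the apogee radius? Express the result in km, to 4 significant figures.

apogee radius ≈ 15670 km

μ = GM = 6.674×10⁻¹¹ × 5.972×10²⁴ = 3.986×10¹⁴ m³/s².
r_p = 6.825×10⁶ m.
Specific energy ε = v²/2 − μ/r = -1.772×10⁷ J/kg, so a = −μ/(2ε) = 1.125×10⁷ m.
The apsides satisfy r_p + r_a = 2a, so the apogee radius is 2a − r_p = 1.567×10⁷ m = 15670 km.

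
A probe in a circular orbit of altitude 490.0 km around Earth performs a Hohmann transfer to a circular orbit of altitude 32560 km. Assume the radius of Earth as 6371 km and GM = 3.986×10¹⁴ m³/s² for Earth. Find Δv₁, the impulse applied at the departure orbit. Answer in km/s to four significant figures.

r₁ = 6371 + 490.0 = 6861.0 km = 6.8610×10⁶ m.
r₂ = 6371 + 32560 = 38931 km = 3.8931×10⁷ m.
Transfer ellipse a_t = (r₁ + r₂)/2 = 2.290×10⁷ m.
At r₁: circular v_c1 = √(μ/r₁) = 7622 m/s; transfer-perigee v_p = √[μ(2/r₁ − 1/a_t)] = 9939 m/s.
Δv₁ = v_p − v_c1 = 2317 m/s.
= 2.317 km/s.

Δv ≈ 2.317 km/s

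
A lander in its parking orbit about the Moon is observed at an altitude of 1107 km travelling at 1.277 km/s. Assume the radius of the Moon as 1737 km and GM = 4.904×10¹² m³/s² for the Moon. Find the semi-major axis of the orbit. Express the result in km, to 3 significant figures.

r = 1737 + 1107 = 2844.0 km = 2.844×10⁶ m.
Specific orbital energy ε = v²/2 − μ/r = (1277)²/2 − 4.904×10¹²/2.844×10⁶ = -9.090×10⁵ J/kg.
Since ε = −μ/(2a), a = −μ/(2ε) = 2.698×10⁶ m = 2697.6 km.

a ≈ 2700 km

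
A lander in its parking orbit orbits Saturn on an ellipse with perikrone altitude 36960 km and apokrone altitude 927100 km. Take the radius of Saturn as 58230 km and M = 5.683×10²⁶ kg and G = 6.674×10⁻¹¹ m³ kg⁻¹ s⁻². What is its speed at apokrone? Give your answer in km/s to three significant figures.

μ = GM = 6.674×10⁻¹¹ × 5.683×10²⁶ = 3.793×10¹⁶ m³/s².
r_p = 58230 + 36960 = 95190 km = 9.5190×10⁷ m.
r_a = 58230 + 927100 = 985330 km = 9.8533×10⁸ m.
Semi-major axis a = (r_p + r_a)/2 = 5.4026×10⁵ km = 5.403×10⁸ m.
Vis-viva: v² = μ(2/r − 1/a) = 3.793×10¹⁶ × (2.030×10⁻⁹ − 1.851×10⁻⁹) = 6.782×10⁶ m²/s².
v = 2604 m/s = 2.604 km/s.

v ≈ 2.60 km/s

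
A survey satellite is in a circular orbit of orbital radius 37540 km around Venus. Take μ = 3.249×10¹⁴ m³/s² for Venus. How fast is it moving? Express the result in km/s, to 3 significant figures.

r = 37540 km = 3.754×10⁷ m.
For a circular orbit v = √(μ/r) = √(3.249×10¹⁴ / 3.754×10⁷) = √(8.655×10⁶) = 2942 m/s.
That is 2.942 km/s.

v ≈ 2.94 km/s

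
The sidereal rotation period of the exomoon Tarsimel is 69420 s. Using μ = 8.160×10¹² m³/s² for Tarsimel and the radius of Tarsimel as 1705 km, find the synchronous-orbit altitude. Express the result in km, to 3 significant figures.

A synchronous orbit has period T, so by Kepler's third law a = (μT²/4π²)^(1/3).
μT²/4π² = 8.160×10¹² × (6.942×10⁴)² / 39.48 = 9.961×10²⁰ m³.
a = 9.987×10⁶ m = 9987.0 km.
Altitude h = a − R = 9987.0 − 1705 = 8282.0 km.

h_sync ≈ 8280 km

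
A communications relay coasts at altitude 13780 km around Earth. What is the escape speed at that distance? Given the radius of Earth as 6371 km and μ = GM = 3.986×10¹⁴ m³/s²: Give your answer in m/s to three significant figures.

r = 6371 + 13780 = 20151 km = 2.0151×10⁷ m.
Escape speed v_esc = √(2μ/r) = √(2 × 3.986×10¹⁴ / 2.015×10⁷) = √(3.956×10⁷) = 6290 m/s.

v_esc ≈ 6290 m/s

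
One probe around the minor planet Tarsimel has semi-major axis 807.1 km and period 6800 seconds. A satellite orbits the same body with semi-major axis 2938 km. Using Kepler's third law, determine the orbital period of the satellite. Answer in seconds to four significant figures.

Kepler's third law: T² ∝ a³, so T₂ = T₁ (a₂/a₁)^(3/2).
a₂/a₁ = 3.640, (a₂/a₁)^(3/2) = 6.945.
T₂ = 6800 × 6.945 = 47230 seconds.

T₂ ≈ 47230 seconds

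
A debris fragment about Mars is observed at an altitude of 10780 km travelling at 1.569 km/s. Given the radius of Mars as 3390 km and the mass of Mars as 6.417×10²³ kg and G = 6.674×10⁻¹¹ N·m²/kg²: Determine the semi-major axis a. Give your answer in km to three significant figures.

μ = GM = 6.674×10⁻¹¹ × 6.417×10²³ = 4.283×10¹³ m³/s².
r = 3390 + 10780 = 14170 km = 1.417×10⁷ m.
Specific orbital energy ε = v²/2 − μ/r = (1569)²/2 − 4.283×10¹³/1.417×10⁷ = -1.791×10⁶ J/kg.
Since ε = −μ/(2a), a = −μ/(2ε) = 1.195×10⁷ m = 11953 km.

a ≈ 12000 km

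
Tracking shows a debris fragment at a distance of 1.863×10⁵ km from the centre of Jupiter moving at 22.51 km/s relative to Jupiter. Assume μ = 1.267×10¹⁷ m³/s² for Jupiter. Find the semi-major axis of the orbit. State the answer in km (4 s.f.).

r = 1.863×10⁸ m.
Specific orbital energy ε = v²/2 − μ/r = (22510)²/2 − 1.267×10¹⁷/1.863×10⁸ = -4.267×10⁸ J/kg.
Since ε = −μ/(2a), a = −μ/(2ε) = 1.485×10⁸ m = 1.4845×10⁵ km.

a ≈ 1.485×10⁵ km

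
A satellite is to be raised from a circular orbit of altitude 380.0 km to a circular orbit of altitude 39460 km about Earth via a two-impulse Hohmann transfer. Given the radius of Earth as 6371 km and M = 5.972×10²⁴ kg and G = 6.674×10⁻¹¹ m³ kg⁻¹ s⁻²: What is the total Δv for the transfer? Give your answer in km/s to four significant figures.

Δv_total ≈ 3.916 km/s

μ = GM = 6.674×10⁻¹¹ × 5.972×10²⁴ = 3.986×10¹⁴ m³/s².
r₁ = 6371 + 380.0 = 6751.0 km = 6.7510×10⁶ m.
r₂ = 6371 + 39460 = 45831 km = 4.5831×10⁷ m.
Transfer ellipse a_t = (r₁ + r₂)/2 = 2.629×10⁷ m.
At r₁: circular v_c1 = √(μ/r₁) = 7684 m/s; transfer-perigee v_p = √[μ(2/r₁ − 1/a_t)] = 10140 m/s.
Δv₁ = v_p − v_c1 = 2461 m/s.
At r₂: circular v_c2 = √(μ/r₂) = 2949 m/s; transfer-apogee v_a = √[μ(2/r₂ − 1/a_t)] = 1494 m/s.
Δv₂ = v_c2 − v_a = 1455 m/s.
Total Δv = Δv₁ + Δv₂ = 3916 m/s = 3.916 km/s.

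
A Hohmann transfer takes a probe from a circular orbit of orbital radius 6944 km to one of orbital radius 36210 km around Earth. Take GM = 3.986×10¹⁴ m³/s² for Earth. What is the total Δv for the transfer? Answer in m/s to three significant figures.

r₁ = 6944 km = 6.944×10⁶ m.
r₂ = 36210 km = 3.621×10⁷ m.
Transfer ellipse a_t = (r₁ + r₂)/2 = 2.158×10⁷ m.
At r₁: circular v_c1 = √(μ/r₁) = 7576 m/s; transfer-perigee v_p = √[μ(2/r₁ − 1/a_t)] = 9815 m/s.
Δv₁ = v_p − v_c1 = 2238 m/s.
At r₂: circular v_c2 = √(μ/r₂) = 3318 m/s; transfer-apogee v_a = √[μ(2/r₂ − 1/a_t)] = 1882 m/s.
Δv₂ = v_c2 − v_a = 1436 m/s.
Total Δv = Δv₁ + Δv₂ = 3674 m/s.

Δv_total ≈ 3670 m/s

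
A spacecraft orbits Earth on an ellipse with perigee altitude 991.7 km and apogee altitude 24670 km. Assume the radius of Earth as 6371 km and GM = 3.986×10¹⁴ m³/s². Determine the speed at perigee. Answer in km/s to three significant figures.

r_p = 6371 + 991.7 = 7362.7 km = 7.3627×10⁶ m.
r_a = 6371 + 24670 = 31041 km = 3.1041×10⁷ m.
Semi-major axis a = (r_p + r_a)/2 = 19202 km = 1.920×10⁷ m.
Vis-viva: v² = μ(2/r − 1/a) = 3.986×10¹⁴ × (2.716×10⁻⁷ − 5.208×10⁻⁸) = 8.752×10⁷ m²/s².
v = 9355 m/s = 9.355 km/s.

v ≈ 9.36 km/s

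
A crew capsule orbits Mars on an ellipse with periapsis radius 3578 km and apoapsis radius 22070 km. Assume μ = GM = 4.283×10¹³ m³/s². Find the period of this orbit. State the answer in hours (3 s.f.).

T ≈ 12.2 hours

Semi-major axis a = (r_p + r_a)/2 = (3578.0 + 22070)/2 = 12824 km = 1.282×10⁷ m.
By Kepler's third law T = 2π√(a³/μ) = 2π × 7.017×10³ = 4.409×10⁴ s.
= 12.25 hours.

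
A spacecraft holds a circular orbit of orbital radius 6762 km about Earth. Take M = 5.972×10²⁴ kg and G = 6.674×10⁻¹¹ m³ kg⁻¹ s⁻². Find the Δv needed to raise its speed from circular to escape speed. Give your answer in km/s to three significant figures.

μ = GM = 6.674×10⁻¹¹ × 5.972×10²⁴ = 3.986×10¹⁴ m³/s².
r = 6762 km = 6.762×10⁶ m.
Circular speed v_c = √(μ/r) = 7677 m/s.
Escape speed v_esc = √(2μ/r) = √2 × v_c = 10860 m/s.
Δv = v_esc − v_c = 3180 m/s = 3.180 km/s.

Δv ≈ 3.18 km/s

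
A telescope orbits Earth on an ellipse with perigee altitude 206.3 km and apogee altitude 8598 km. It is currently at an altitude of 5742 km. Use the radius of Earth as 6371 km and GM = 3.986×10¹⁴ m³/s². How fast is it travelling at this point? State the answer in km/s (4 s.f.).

r_p = 6371 + 206.3 = 6577.3 km = 6.5773×10⁶ m.
r_a = 6371 + 8598 = 14969 km = 1.4969×10⁷ m.
r = 6371 + 5742 = 12113 km = 1.211×10⁷ m.
Semi-major axis a = (r_p + r_a)/2 = 10773 km = 1.077×10⁷ m.
Vis-viva: v² = μ(2/r − 1/a) = 3.986×10¹⁴ × (1.651×10⁻⁷ − 9.282×10⁻⁸) = 2.881×10⁷ m²/s².
v = 5368 m/s = 5.368 km/s.

v ≈ 5.368 km/s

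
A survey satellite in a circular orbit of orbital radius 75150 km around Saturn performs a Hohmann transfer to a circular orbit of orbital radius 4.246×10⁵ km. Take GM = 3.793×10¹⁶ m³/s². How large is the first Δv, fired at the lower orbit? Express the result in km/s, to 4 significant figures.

r₁ = 75150 km = 7.515×10⁷ m.
r₂ = 4.246×10⁵ km = 4.246×10⁸ m.
Transfer ellipse a_t = (r₁ + r₂)/2 = 2.499×10⁸ m.
At r₁: circular v_c1 = √(μ/r₁) = 22470 m/s; transfer-perikrone v_p = √[μ(2/r₁ − 1/a_t)] = 29290 m/s.
Δv₁ = v_p − v_c1 = 6820 m/s.
= 6.820 km/s.

Δv ≈ 6.820 km/s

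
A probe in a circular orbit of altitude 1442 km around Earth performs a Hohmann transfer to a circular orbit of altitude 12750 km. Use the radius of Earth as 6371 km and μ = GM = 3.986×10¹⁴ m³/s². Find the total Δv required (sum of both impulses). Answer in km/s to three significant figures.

Δv_total ≈ 2.46 km/s

r₁ = 6371 + 1442 = 7813.0 km = 7.8130×10⁶ m.
r₂ = 6371 + 12750 = 19121 km = 1.9121×10⁷ m.
Transfer ellipse a_t = (r₁ + r₂)/2 = 1.347×10⁷ m.
At r₁: circular v_c1 = √(μ/r₁) = 7143 m/s; transfer-perigee v_p = √[μ(2/r₁ − 1/a_t)] = 8511 m/s.
Δv₁ = v_p − v_c1 = 1368 m/s.
At r₂: circular v_c2 = √(μ/r₂) = 4566 m/s; transfer-apogee v_a = √[μ(2/r₂ − 1/a_t)] = 3478 m/s.
Δv₂ = v_c2 − v_a = 1088 m/s.
Total Δv = Δv₁ + Δv₂ = 2456 m/s = 2.456 km/s.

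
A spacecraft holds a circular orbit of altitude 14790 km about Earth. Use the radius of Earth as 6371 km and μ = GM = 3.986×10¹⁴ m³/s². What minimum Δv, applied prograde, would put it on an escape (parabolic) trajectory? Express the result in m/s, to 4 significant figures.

Δv ≈ 1798 m/s

r = 6371 + 14790 = 21161 km = 2.1161×10⁷ m.
Circular speed v_c = √(μ/r) = 4340 m/s.
Escape speed v_esc = √(2μ/r) = √2 × v_c = 6138 m/s.
Δv = v_esc − v_c = 1798 m/s.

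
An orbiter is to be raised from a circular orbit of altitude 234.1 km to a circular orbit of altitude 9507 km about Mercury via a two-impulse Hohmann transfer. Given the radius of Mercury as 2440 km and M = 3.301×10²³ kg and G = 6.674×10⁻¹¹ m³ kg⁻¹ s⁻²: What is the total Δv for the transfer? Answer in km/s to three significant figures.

μ = GM = 6.674×10⁻¹¹ × 3.301×10²³ = 2.203×10¹³ m³/s².
r₁ = 2440 + 234.1 = 2674.1 km = 2.6741×10⁶ m.
r₂ = 2440 + 9507 = 11947 km = 1.1947×10⁷ m.
Transfer ellipse a_t = (r₁ + r₂)/2 = 7.311×10⁶ m.
At r₁: circular v_c1 = √(μ/r₁) = 2870 m/s; transfer-periherm v_p = √[μ(2/r₁ − 1/a_t)] = 3669 m/s.
Δv₁ = v_p − v_c1 = 799.0 m/s.
At r₂: circular v_c2 = √(μ/r₂) = 1358 m/s; transfer-apoherm v_a = √[μ(2/r₂ − 1/a_t)] = 821.3 m/s.
Δv₂ = v_c2 − v_a = 536.7 m/s.
Total Δv = Δv₁ + Δv₂ = 1336 m/s = 1.336 km/s.

Δv_total ≈ 1.34 km/s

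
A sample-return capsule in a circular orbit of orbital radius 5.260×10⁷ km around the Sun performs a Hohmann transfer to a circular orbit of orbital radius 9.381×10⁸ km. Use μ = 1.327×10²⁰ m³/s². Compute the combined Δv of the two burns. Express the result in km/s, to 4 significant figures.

r₁ = 5.260×10⁷ km = 5.260×10¹⁰ m.
r₂ = 9.381×10⁸ km = 9.381×10¹¹ m.
Transfer ellipse a_t = (r₁ + r₂)/2 = 4.954×10¹¹ m.
At r₁: circular v_c1 = √(μ/r₁) = 50230 m/s; transfer-perihelion v_p = √[μ(2/r₁ − 1/a_t)] = 69120 m/s.
Δv₁ = v_p − v_c1 = 18890 m/s.
At r₂: circular v_c2 = √(μ/r₂) = 11890 m/s; transfer-aphelion v_a = √[μ(2/r₂ − 1/a_t)] = 3876 m/s.
Δv₂ = v_c2 − v_a = 8018 m/s.
Total Δv = Δv₁ + Δv₂ = 26910 m/s = 26.91 km/s.

Δv_total ≈ 26.91 km/s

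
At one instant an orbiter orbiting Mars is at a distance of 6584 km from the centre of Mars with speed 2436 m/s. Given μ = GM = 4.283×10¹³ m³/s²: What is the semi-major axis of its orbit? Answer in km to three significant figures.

r = 6.584×10⁶ m.
Vis-viva rearranged: 1/a = 2/r − v²/μ = 3.038×10⁻⁷ − 1.385×10⁻⁷ = 1.652×10⁻⁷ m⁻¹.
a = 6.053×10⁶ m = 6052.7 km.

a ≈ 6050 km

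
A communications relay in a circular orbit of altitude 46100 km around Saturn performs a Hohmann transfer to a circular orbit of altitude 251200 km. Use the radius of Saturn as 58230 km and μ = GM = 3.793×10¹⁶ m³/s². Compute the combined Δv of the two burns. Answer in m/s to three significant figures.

r₁ = 58230 + 46100 = 104330 km = 1.0433×10⁸ m.
r₂ = 58230 + 251200 = 309430 km = 3.0943×10⁸ m.
Transfer ellipse a_t = (r₁ + r₂)/2 = 2.069×10⁸ m.
At r₁: circular v_c1 = √(μ/r₁) = 19070 m/s; transfer-perikrone v_p = √[μ(2/r₁ − 1/a_t)] = 23320 m/s.
Δv₁ = v_p − v_c1 = 4252 m/s.
At r₂: circular v_c2 = √(μ/r₂) = 11070 m/s; transfer-apokrone v_a = √[μ(2/r₂ − 1/a_t)] = 7862 m/s.
Δv₂ = v_c2 − v_a = 3209 m/s.
Total Δv = Δv₁ + Δv₂ = 7461 m/s.

Δv_total ≈ 7460 m/s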